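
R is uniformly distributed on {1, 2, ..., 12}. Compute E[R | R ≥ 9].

21/2

Given R ≥ 9, R is equally likely to be any of {9, 10, 11, 12}.
E[R | R ≥ 9] = (9 + 10 + 11 + 12) / 4 = 21/2.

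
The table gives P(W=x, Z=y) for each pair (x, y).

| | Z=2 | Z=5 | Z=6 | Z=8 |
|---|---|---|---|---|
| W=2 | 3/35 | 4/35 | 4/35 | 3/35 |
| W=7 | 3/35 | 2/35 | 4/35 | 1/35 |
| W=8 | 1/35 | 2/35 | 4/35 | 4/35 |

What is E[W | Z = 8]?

P(Z = 8) = 8/35.
Summing W·P(W=x,Z=y) over the conditioning event gives 9/7.
E[W | Z = 8] = (9/7) / (8/35) = 45/8.

45/8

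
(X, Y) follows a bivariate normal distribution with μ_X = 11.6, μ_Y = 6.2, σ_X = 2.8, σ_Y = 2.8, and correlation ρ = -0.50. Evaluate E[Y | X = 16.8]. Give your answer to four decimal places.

E[Y | X=x] = μ_Y + ρ(σ_Y/σ_X)(x − μ_X) for jointly normal variables.
E[Y | X=16.8] = 6.2 + (-0.50)·(2.8/2.8)·(16.8 − (11.6)) = 6.2 + (-0.5)·(5.2) = 3.6000.

3.6000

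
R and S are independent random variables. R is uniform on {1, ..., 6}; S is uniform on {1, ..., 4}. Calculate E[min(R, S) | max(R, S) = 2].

4/3

Outcomes with max(R, S) = 2: (1,2), (2,1), (2,2), each with probability 1/24.
E[min(R, S) | max(R, S) = 2] = (1 + 1 + 2) / 3 = 4/3.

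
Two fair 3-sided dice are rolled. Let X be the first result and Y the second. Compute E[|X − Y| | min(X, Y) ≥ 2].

P(min(X, Y) ≥ 2) = 4/9.
Summing |X−Y|·P(x,y) over outcomes with min(X, Y) ≥ 2 gives 2/9.
E[|X − Y| | min(X, Y) ≥ 2] = (2/9) / (4/9) = 1/2.

1/2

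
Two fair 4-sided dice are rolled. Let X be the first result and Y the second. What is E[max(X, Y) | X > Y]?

10/3

Outcomes with X > Y: (2,1), (3,1), (3,2), (4,1), (4,2), (4,3), each with probability 1/16.
E[max(X, Y) | X > Y] = (2 + 3 + 3 + 4 + 4 + 4) / 6 = 10/3.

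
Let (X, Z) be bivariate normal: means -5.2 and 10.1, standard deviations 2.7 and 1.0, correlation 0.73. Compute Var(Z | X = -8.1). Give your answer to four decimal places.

Var(Z | X=x) = (1 − ρ²)·σ_Z².
Var(Z | X=-8.1) = (1.0)²·(1 − (0.73)²) = 1·0.4671 = 0.4671.

0.4671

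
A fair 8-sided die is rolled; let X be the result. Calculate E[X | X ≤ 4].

5/2

Given X ≤ 4, X is equally likely to be any of {1, 2, 3, 4}.
E[X | X ≤ 4] = (1 + 2 + 3 + 4) / 4 = 5/2.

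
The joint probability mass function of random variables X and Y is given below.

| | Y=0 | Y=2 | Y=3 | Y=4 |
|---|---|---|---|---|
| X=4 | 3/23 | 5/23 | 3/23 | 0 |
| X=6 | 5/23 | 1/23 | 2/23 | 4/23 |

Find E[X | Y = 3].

24/5

P(Y = 3) = 5/23.
Σ X·P over the event = 4·(3/23) + 6·(2/23) = 24/23.
E[X | Y = 3] = (24/23) / (5/23) = 24/5.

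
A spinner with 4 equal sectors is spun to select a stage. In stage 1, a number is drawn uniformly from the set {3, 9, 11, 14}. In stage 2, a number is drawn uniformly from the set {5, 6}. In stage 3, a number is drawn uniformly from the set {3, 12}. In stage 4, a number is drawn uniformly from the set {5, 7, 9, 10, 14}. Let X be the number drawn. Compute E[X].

125/16

E[X | stage 1] = (3+9+11+14)/4 = 37/4.
E[X | stage 2] = (5+6)/2 = 11/2.
E[X | stage 3] = (3+12)/2 = 15/2.
E[X | stage 4] = (5+7+9+10+14)/5 = 9.
E[X] = (1/4)·(37/4) + (1/4)·(11/2) + (1/4)·(15/2) + (1/4)·(9) = 125/16.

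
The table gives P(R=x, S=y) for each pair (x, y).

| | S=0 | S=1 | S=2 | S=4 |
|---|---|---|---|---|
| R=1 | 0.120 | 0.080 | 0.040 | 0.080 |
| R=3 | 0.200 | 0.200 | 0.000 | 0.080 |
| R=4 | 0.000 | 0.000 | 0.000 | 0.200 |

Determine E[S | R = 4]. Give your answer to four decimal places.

4.0000

P(R = 4) = 0.200.
Σ S·P over the event = 4·(0.200) = 0.800.
E[S | R = 4] = (0.800) / (0.200) = 4.0000.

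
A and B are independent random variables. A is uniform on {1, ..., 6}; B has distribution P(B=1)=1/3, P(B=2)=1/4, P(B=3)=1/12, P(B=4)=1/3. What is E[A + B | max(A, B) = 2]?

P(max(A, B) = 2) = 5/36.
Summing (A+B)·P(x,y) over outcomes with max(A, B) = 2 gives 11/24.
E[A + B | max(A, B) = 2] = (11/24) / (5/36) = 33/10.

33/10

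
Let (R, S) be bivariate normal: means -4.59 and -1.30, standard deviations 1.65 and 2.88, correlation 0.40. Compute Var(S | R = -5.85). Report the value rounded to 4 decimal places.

Var(S | R=x) = (1 − ρ²)·σ_S².
Var(S | R=-5.85) = (2.88)²·(1 − (0.40)²) = 8.2944·0.84 = 6.9673.

6.9673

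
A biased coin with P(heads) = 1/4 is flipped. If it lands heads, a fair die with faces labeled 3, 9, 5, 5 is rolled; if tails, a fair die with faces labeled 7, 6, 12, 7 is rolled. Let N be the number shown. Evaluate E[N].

E[N | heads] = (3+9+5+5)/4 = 11/2.
E[N | tails] = (7+6+12+7)/4 = 8.
By the law of total expectation,
E[N] = (1/4)·(11/2) + (3/4)·(8) = 59/8.

59/8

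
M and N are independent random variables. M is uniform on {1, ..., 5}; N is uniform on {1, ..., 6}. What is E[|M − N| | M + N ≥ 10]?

Outcomes with M + N ≥ 10: (4,6), (5,5), (5,6), each with probability 1/30.
E[|M − N| | M + N ≥ 10] = (2 + 0 + 1) / 3 = 1.

1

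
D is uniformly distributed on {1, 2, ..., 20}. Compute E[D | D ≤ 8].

Given D ≤ 8, D is equally likely to be any of {1, 2, 3, 4, 5, 6, 7, 8}.
E[D | D ≤ 8] = (1 + 2 + 3 + 4 + 5 + 6 + 7 + 8) / 8 = 9/2.

9/2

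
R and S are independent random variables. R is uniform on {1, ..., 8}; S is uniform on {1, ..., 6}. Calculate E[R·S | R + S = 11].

28

Outcomes with R + S = 11: (5,6), (6,5), (7,4), (8,3), each with probability 1/48.
E[R·S | R + S = 11] = (30 + 30 + 28 + 24) / 4 = 28.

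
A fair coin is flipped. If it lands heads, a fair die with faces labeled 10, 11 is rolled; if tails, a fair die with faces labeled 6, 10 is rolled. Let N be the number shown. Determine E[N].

E[N | heads] = (10+11)/2 = 21/2.
E[N | tails] = (6+10)/2 = 8.
E[N] = (1/2)·(21/2) + (1/2)·(8) = 37/4.

37/4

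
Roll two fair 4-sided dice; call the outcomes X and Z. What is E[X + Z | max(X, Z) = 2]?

10/3

Outcomes with max(X, Z) = 2: (1,2), (2,1), (2,2), each with probability 1/16.
E[X + Z | max(X, Z) = 2] = (3 + 3 + 4) / 3 = 10/3.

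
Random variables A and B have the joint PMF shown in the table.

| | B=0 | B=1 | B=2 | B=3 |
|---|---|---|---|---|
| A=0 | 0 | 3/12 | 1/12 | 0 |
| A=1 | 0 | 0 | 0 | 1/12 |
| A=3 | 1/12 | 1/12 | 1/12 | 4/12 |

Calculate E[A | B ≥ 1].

19/11

P(B ≥ 1) = 11/12.
Summing A·P(A=x,B=y) over the conditioning event gives 19/12.
E[A | B ≥ 1] = (19/12) / (11/12) = 19/11.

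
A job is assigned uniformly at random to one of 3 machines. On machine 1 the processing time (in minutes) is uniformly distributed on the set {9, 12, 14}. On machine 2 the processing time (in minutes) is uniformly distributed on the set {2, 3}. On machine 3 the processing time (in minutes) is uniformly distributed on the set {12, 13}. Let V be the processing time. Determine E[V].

80/9

E[V | machine 1] = (9+12+14)/3 = 35/3.
E[V | machine 2] = (2+3)/2 = 5/2.
E[V | machine 3] = (12+13)/2 = 25/2.
E[V] = (1/3)·(35/3) + (1/3)·(5/2) + (1/3)·(25/2) = 80/9.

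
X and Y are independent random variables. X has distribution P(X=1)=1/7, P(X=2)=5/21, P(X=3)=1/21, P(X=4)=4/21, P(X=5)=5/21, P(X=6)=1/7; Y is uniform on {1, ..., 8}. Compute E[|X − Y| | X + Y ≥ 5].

197/74

P(X + Y ≥ 5) = 37/42.
Summing |X−Y|·P(x,y) over outcomes with X + Y ≥ 5 gives 197/84.
E[|X − Y| | X + Y ≥ 5] = (197/84) / (37/42) = 197/74.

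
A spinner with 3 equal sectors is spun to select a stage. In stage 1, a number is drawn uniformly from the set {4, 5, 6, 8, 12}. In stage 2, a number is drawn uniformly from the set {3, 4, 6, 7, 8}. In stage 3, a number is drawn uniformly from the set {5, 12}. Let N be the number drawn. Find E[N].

211/30

E[N | stage 1] = (4+5+6+8+12)/5 = 7.
E[N | stage 2] = (3+4+6+7+8)/5 = 28/5.
E[N | stage 3] = (5+12)/2 = 17/2.
E[N] = (1/3)·(7) + (1/3)·(28/5) + (1/3)·(17/2) = 211/30.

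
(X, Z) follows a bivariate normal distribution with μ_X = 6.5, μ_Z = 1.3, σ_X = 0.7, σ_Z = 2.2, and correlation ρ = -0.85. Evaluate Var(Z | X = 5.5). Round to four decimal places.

For a bivariate normal, Var(Z | X=x) = σ_Z²(1 − ρ²).
Var(Z | X=5.5) = (2.2)²·(1 − (-0.85)²) = 4.84·0.2775 = 1.3431.

1.3431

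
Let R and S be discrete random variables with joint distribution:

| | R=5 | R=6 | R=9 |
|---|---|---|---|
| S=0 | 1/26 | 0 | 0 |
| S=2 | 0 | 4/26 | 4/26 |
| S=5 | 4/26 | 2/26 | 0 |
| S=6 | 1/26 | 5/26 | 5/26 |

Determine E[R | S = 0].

P(S = 0) = 1/26.
Σ R·P over the event = 5·(1/26) = 5/26.
E[R | S = 0] = (5/26) / (1/26) = 5.

5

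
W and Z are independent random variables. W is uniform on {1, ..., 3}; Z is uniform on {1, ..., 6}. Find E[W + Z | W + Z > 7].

25/3

Outcomes with W + Z > 7: (2,6), (3,5), (3,6), each with probability 1/18.
E[W + Z | W + Z > 7] = (8 + 8 + 9) / 3 = 25/3.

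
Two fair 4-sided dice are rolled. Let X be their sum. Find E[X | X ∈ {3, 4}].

18/5

P(X ∈ {3, 4}) = 5/16.
Σ over the event: 3·1/8 + 4·3/16 = 9/8.
E[X | X ∈ {3, 4}] = (9/8) / (5/16) = 18/5.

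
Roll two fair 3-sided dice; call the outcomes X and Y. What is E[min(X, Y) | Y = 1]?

P(Y = 1) = 1/3.
Summing min(X,Y)·P(x,y) over outcomes with Y = 1 gives 1/3.
E[min(X, Y) | Y = 1] = (1/3) / (1/3) = 1.

1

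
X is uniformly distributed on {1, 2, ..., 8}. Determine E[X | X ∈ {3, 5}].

4

P(X ∈ {3, 5}) = 1/4.
Σ over the event: 3·1/8 + 5·1/8 = 1.
E[X | X ∈ {3, 5}] = (1) / (1/4) = 4.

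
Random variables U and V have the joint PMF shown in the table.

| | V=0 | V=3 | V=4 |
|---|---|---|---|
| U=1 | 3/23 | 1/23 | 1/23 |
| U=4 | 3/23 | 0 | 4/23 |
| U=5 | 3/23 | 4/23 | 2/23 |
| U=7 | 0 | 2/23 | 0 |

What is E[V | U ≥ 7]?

3

P(U ≥ 7) = 2/23.
Σ V·P over the event = 3·(2/23) = 6/23.
E[V | U ≥ 7] = (6/23) / (2/23) = 3.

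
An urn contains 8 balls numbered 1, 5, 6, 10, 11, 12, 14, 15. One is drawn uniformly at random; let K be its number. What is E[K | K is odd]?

8

P(K is odd) = 1/2.
Σ over the event: 1·1/8 + 5·1/8 + 11·1/8 + 15·1/8 = 4.
E[K | K is odd] = (4) / (1/2) = 8.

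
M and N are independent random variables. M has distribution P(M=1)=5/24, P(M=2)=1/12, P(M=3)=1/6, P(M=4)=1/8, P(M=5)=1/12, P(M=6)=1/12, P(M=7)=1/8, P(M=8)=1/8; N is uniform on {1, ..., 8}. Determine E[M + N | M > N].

687/76

P(M > N) = 19/48.
Summing (M+N)·P(x,y) over outcomes with M > N gives 229/64.
E[M + N | M > N] = (229/64) / (19/48) = 687/76.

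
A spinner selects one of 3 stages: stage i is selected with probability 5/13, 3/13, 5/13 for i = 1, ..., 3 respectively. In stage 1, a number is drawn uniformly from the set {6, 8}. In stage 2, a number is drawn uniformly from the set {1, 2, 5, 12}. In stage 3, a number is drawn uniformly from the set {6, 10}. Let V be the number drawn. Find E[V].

E[V | stage 1] = (6+8)/2 = 7.
E[V | stage 2] = (1+2+5+12)/4 = 5.
E[V | stage 3] = (6+10)/2 = 8.
E[V] = (5/13)·(7) + (3/13)·(5) + (5/13)·(8) = 90/13.

90/13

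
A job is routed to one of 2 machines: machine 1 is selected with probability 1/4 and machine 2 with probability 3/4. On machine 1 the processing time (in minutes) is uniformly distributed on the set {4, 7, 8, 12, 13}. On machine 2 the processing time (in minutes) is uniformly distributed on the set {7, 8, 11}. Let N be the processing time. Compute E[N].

87/10

E[N | machine 1] = (4+7+8+12+13)/5 = 44/5.
E[N | machine 2] = (7+8+11)/3 = 26/3.
E[N] = (1/4)·(44/5) + (3/4)·(26/3) = 87/10.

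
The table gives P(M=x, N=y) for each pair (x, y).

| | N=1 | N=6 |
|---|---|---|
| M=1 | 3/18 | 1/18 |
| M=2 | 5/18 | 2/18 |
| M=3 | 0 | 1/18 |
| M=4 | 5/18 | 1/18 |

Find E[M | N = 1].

33/13

P(N = 1) = 13/18.
Σ M·P over the event = 1·(3/18) + 2·(5/18) + 4·(5/18) = 11/6.
E[M | N = 1] = (11/6) / (13/18) = 33/13.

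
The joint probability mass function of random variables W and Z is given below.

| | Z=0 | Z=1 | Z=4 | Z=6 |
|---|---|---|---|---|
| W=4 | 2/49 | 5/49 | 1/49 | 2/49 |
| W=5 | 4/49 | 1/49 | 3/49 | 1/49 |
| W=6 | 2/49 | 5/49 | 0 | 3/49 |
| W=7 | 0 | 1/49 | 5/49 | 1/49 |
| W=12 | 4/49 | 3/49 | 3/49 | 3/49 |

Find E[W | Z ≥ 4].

82/11

P(Z ≥ 4) = 22/49.
Summing W·P(W=x,Z=y) over the conditioning event gives 164/49.
E[W | Z ≥ 4] = (164/49) / (22/49) = 82/11.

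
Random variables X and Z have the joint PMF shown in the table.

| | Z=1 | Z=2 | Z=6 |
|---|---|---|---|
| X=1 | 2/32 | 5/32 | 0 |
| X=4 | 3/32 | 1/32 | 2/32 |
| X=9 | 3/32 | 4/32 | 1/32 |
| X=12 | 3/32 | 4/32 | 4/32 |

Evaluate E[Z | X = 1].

12/7

P(X = 1) = 7/32.
Σ Z·P over the event = 1·(2/32) + 2·(5/32) = 3/8.
E[Z | X = 1] = (3/8) / (7/32) = 12/7.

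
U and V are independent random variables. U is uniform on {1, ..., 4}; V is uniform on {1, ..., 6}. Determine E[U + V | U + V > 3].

136/21

P(U + V > 3) = 7/8.
Summing (U+V)·P(x,y) over outcomes with U + V > 3 gives 17/3.
E[U + V | U + V > 3] = (17/3) / (7/8) = 136/21.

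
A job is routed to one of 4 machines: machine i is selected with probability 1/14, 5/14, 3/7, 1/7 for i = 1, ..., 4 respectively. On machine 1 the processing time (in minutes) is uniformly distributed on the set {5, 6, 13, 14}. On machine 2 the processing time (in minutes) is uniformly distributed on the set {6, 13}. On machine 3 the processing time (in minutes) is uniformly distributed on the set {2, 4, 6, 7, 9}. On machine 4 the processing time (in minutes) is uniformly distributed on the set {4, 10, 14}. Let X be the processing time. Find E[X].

1639/210

E[X | machine 1] = (5+6+13+14)/4 = 19/2.
E[X | machine 2] = (6+13)/2 = 19/2.
E[X | machine 3] = (2+4+6+7+9)/5 = 28/5.
E[X | machine 4] = (4+10+14)/3 = 28/3.
E[X] = (1/14)·(19/2) + (5/14)·(19/2) + (3/7)·(28/5) + (1/7)·(28/3) = 1639/210.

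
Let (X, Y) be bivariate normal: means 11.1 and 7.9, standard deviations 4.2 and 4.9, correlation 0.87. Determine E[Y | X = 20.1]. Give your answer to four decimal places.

For a bivariate normal, E[Y | X=x] = μ_Y + ρ·(σ_Y/σ_X)·(x − μ_X).
E[Y | X=20.1] = 7.9 + (0.87)·(4.9/4.2)·(20.1 − (11.1)) = 7.9 + (1.015)·(9) = 17.0350.

17.0350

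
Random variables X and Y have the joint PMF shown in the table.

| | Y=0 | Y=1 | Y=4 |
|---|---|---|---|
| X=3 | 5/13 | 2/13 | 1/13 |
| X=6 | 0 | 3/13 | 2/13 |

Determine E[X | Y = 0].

P(Y = 0) = 5/13.
Σ X·P over the event = 3·(5/13) = 15/13.
E[X | Y = 0] = (15/13) / (5/13) = 3.

3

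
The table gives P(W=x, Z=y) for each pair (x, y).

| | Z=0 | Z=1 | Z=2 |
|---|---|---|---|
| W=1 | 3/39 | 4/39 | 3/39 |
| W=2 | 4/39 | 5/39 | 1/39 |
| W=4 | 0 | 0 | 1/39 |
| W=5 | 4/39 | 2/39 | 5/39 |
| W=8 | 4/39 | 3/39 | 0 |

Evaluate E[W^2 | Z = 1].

19

P(Z = 1) = 14/39.
Σ W^2·P over the event = 1·(4/39) + 4·(5/39) + 25·(2/39) + 64·(3/39) = 266/39.
E[W^2 | Z = 1] = (266/39) / (14/39) = 19.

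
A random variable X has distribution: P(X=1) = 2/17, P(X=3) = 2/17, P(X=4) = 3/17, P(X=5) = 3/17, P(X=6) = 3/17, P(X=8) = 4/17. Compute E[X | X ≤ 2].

1

P(X ≤ 2) = 2/17.
Σ over the event: 1·2/17 = 2/17.
E[X | X ≤ 2] = (2/17) / (2/17) = 1.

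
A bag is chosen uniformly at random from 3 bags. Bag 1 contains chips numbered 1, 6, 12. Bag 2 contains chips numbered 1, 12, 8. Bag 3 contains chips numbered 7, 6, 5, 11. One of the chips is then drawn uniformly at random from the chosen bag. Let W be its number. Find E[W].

247/36

E[W | bag 1] = (1+6+12)/3 = 19/3.
E[W | bag 2] = (1+12+8)/3 = 7.
E[W | bag 3] = (7+6+5+11)/4 = 29/4.
E[W] = (1/3)·(19/3) + (1/3)·(7) + (1/3)·(29/4) = 247/36.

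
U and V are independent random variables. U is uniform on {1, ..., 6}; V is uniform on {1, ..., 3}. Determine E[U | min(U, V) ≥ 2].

P(min(U, V) ≥ 2) = 5/9.
Summing U·P(x,y) over outcomes with min(U, V) ≥ 2 gives 20/9.
E[U | min(U, V) ≥ 2] = (20/9) / (5/9) = 4.

4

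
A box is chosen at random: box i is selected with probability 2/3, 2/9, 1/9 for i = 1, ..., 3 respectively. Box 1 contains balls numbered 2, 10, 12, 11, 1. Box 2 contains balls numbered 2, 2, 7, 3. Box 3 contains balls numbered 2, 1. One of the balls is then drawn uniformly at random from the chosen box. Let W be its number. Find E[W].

E[W | box 1] = (2+10+12+11+1)/5 = 36/5.
E[W | box 2] = (2+2+7+3)/4 = 7/2.
E[W | box 3] = (2+1)/2 = 3/2.
By the law of total expectation,
E[W] = (2/3)·(36/5) + (2/9)·(7/2) + (1/9)·(3/2) = 517/90.

517/90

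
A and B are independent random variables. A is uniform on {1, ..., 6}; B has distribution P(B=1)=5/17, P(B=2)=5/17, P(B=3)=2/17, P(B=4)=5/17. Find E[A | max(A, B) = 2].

5/3

P(max(A, B) = 2) = 5/34.
Summing A·P(x,y) over outcomes with max(A, B) = 2 gives 25/102.
E[A | max(A, B) = 2] = (25/102) / (5/34) = 5/3.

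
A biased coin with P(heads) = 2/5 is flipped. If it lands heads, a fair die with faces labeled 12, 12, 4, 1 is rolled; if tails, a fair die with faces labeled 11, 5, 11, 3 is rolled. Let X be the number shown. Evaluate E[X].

E[X | heads] = (12+12+4+1)/4 = 29/4.
E[X | tails] = (11+5+11+3)/4 = 15/2.
E[X] = (2/5)·(29/4) + (3/5)·(15/2) = 37/5.

37/5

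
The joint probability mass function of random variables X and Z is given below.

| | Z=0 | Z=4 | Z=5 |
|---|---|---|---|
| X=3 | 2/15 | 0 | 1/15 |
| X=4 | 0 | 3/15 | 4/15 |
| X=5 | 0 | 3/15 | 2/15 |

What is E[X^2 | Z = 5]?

123/7

P(Z = 5) = 7/15.
Σ X^2·P over the event = 9·(1/15) + 16·(4/15) + 25·(2/15) = 41/5.
E[X^2 | Z = 5] = (41/5) / (7/15) = 123/7.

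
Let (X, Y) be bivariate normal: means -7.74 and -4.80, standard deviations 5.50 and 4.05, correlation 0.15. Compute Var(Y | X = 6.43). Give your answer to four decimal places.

16.0334

Var(Y | X=x) = (1 − ρ²)·σ_Y².
Var(Y | X=6.43) = (4.05)²·(1 − (0.15)²) = 16.4025·0.9775 = 16.0334.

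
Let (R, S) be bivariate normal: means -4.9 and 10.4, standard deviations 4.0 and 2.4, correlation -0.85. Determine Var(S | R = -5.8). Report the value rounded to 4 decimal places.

1.5984

Var(S | R=x) = (1 − ρ²)·σ_S².
Var(S | R=-5.8) = (2.4)²·(1 − (-0.85)²) = 5.76·0.2775 = 1.5984.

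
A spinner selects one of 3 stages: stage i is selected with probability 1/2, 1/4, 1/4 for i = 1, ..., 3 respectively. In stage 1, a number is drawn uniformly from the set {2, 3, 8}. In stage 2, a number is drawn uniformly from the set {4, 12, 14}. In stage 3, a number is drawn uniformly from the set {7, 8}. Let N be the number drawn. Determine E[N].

157/24

E[N | stage 1] = (2+3+8)/3 = 13/3.
E[N | stage 2] = (4+12+14)/3 = 10.
E[N | stage 3] = (7+8)/2 = 15/2.
By the law of total expectation,
E[N] = (1/2)·(13/3) + (1/4)·(10) + (1/4)·(15/2) = 157/24.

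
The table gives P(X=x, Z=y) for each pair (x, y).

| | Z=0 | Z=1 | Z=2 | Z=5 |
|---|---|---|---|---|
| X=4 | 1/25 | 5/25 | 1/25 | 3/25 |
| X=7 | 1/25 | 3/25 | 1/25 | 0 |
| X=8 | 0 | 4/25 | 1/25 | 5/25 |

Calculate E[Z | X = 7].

P(X = 7) = 1/5.
Σ Z·P over the event = 0·(1/25) + 1·(3/25) + 2·(1/25) = 1/5.
E[Z | X = 7] = (1/5) / (1/5) = 1.

1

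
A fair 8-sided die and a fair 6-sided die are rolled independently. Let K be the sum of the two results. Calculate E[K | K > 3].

376/45

P(K > 3) = 15/16.
E[K | K > 3] = (47/6) / (15/16) = 376/45.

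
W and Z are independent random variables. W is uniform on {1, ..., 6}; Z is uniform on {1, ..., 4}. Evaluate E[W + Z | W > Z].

47/7

P(W > Z) = 7/12.
Summing (W+Z)·P(x,y) over outcomes with W > Z gives 47/12.
E[W + Z | W > Z] = (47/12) / (7/12) = 47/7.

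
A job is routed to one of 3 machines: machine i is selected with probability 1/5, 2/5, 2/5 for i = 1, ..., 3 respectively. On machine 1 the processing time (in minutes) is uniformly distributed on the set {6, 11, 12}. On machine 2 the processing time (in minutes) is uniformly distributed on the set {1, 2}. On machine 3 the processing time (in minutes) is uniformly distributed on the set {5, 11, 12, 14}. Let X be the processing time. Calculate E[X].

101/15

E[X | machine 1] = (6+11+12)/3 = 29/3.
E[X | machine 2] = (1+2)/2 = 3/2.
E[X | machine 3] = (5+11+12+14)/4 = 21/2.
By the law of total expectation,
E[X] = (1/5)·(29/3) + (2/5)·(3/2) + (2/5)·(21/2) = 101/15.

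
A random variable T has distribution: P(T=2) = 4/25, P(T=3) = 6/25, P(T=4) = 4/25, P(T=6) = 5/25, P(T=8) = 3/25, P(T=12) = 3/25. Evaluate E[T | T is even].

P(T is even) = 19/25.
Σ over the event: 2·4/25 + 4·4/25 + 6·1/5 + 8·3/25 + 12·3/25 = 114/25.
E[T | T is even] = (114/25) / (19/25) = 6.

6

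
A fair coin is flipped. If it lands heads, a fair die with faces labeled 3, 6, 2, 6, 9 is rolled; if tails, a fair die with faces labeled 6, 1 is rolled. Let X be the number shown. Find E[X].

E[X | heads] = (3+6+2+6+9)/5 = 26/5.
E[X | tails] = (6+1)/2 = 7/2.
E[X] = (1/2)·(26/5) + (1/2)·(7/2) = 87/20.

87/20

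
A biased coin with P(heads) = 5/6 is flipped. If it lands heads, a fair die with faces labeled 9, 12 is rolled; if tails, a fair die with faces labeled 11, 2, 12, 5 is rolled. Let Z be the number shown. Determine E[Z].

10

E[Z | heads] = (9+12)/2 = 21/2.
E[Z | tails] = (11+2+12+5)/4 = 15/2.
E[Z] = (5/6)·(21/2) + (1/6)·(15/2) = 10.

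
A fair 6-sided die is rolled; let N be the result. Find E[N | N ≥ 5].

11/2

Given N ≥ 5, N is equally likely to be any of {5, 6}.
E[N | N ≥ 5] = (5 + 6) / 2 = 11/2.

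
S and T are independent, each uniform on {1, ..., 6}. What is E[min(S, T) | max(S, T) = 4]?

16/7

Outcomes with max(S, T) = 4: (1,4), (2,4), (3,4), (4,1), (4,2), (4,3), (4,4), each with probability 1/36.
E[min(S, T) | max(S, T) = 4] = (1 + 2 + 3 + 1 + 2 + 3 + 4) / 7 = 16/7.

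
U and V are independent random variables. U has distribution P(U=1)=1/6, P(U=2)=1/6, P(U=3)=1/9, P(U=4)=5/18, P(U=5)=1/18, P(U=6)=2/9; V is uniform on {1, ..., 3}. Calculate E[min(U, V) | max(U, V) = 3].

P(max(U, V) = 3) = 2/9.
Summing min(U,V)·P(x,y) over outcomes with max(U, V) = 3 gives 7/18.
E[min(U, V) | max(U, V) = 3] = (7/18) / (2/9) = 7/4.

7/4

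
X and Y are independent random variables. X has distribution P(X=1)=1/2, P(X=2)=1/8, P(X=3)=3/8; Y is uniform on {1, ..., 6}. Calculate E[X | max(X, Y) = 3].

33/14

P(max(X, Y) = 3) = 7/24.
Summing X·P(x,y) over outcomes with max(X, Y) = 3 gives 11/16.
E[X | max(X, Y) = 3] = (11/16) / (7/24) = 33/14.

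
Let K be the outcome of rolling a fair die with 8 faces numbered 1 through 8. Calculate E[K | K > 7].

Given K > 7, K is equally likely to be any of {8}.
E[K | K > 7] = (8) / 1 = 8.

8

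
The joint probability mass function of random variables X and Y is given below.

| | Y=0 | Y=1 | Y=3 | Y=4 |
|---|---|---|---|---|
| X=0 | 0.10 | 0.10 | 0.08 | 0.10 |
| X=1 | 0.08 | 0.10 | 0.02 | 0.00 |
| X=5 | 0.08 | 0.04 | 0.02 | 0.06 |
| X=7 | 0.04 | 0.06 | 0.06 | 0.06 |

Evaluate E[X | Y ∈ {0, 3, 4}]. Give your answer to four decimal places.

P(Y ∈ {0, 3, 4}) = 0.70.
Summing X·P(X=x,Y=y) over the conditioning event gives 2.02.
E[X | Y ∈ {0, 3, 4}] = (2.02) / (0.70) = 2.8857.

2.8857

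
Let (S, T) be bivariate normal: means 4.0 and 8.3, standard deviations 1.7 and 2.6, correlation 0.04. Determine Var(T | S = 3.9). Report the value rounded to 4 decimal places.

6.7492

For a bivariate normal, Var(T | S=x) = σ_T²(1 − ρ²).
Var(T | S=3.9) = (2.6)²·(1 − (0.04)²) = 6.76·0.9984 = 6.7492.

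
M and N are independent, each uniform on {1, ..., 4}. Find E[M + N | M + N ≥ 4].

P(M + N ≥ 4) = 13/16.
Summing (M+N)·P(x,y) over outcomes with M + N ≥ 4 gives 9/2.
E[M + N | M + N ≥ 4] = (9/2) / (13/16) = 72/13.

72/13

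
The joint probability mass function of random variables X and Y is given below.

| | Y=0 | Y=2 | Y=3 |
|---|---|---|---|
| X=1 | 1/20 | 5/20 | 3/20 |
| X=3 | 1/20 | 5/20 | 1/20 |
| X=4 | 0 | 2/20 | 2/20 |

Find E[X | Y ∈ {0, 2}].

P(Y ∈ {0, 2}) = 7/10.
Σ X·P over the event = 1·(1/20) + 1·(5/20) + 3·(1/20) + 3·(5/20) + 4·(2/20) = 8/5.
E[X | Y ∈ {0, 2}] = (8/5) / (7/10) = 16/7.

16/7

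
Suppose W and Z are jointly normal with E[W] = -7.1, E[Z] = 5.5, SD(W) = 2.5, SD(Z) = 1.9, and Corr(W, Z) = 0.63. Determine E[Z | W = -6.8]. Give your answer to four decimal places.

E[Z | W=x] = μ_Z + ρ(σ_Z/σ_W)(x − μ_W) for jointly normal variables.
E[Z | W=-6.8] = 5.5 + (0.63)·(1.9/2.5)·(-6.8 − (-7.1)) = 5.5 + (0.4788)·(0.3) = 5.6436.

5.6436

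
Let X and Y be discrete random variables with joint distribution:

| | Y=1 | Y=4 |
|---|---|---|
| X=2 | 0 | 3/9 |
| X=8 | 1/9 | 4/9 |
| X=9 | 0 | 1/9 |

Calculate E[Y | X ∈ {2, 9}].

4

P(X ∈ {2, 9}) = 4/9.
Σ Y·P over the event = 4·(3/9) + 4·(1/9) = 16/9.
E[Y | X ∈ {2, 9}] = (16/9) / (4/9) = 4.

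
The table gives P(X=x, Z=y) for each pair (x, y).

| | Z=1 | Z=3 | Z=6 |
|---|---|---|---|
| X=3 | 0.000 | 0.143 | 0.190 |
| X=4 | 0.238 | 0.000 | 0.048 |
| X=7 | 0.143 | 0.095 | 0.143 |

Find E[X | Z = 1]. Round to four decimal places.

P(Z = 1) = 0.381.
Summing X·P(X=x,Z=y) over the conditioning event gives 1.953.
E[X | Z = 1] = (1.953) / (0.381) = 5.1260.

5.1260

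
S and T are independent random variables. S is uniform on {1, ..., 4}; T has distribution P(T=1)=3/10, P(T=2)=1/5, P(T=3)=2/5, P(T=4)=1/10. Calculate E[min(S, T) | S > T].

P(S > T) = 17/40.
Summing min(S,T)·P(x,y) over outcomes with S > T gives 29/40.
E[min(S, T) | S > T] = (29/40) / (17/40) = 29/17.

29/17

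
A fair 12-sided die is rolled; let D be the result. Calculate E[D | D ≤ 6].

Given D ≤ 6, D is equally likely to be any of {1, 2, 3, 4, 5, 6}.
E[D | D ≤ 6] = (1 + 2 + 3 + 4 + 5 + 6) / 6 = 7/2.

7/2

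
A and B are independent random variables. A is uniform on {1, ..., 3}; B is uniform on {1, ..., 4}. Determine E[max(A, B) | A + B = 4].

8/3

Outcomes with A + B = 4: (1,3), (2,2), (3,1), each with probability 1/12.
E[max(A, B) | A + B = 4] = (3 + 2 + 3) / 3 = 8/3.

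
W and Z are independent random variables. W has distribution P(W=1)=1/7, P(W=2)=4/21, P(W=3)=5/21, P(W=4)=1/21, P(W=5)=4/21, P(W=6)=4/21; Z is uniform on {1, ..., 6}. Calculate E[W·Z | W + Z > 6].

P(W + Z > 6) = 37/63.
Summing WZ·P(x,y) over outcomes with W + Z > 6 gives 1307/126.
E[W·Z | W + Z > 6] = (1307/126) / (37/63) = 1307/74.

1307/74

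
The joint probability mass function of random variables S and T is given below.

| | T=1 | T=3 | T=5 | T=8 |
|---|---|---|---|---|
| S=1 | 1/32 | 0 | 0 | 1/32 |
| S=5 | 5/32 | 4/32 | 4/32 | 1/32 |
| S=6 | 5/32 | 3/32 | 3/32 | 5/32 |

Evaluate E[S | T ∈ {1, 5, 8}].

26/5

P(T ∈ {1, 5, 8}) = 25/32.
Σ S·P over the event = 1·(1/32) + 1·(1/32) + 5·(5/32) + 5·(4/32) + 5·(1/32) + 6·(5/32) + 6·(3/32) + 6·(5/32) = 65/16.
E[S | T ∈ {1, 5, 8}] = (65/16) / (25/32) = 26/5.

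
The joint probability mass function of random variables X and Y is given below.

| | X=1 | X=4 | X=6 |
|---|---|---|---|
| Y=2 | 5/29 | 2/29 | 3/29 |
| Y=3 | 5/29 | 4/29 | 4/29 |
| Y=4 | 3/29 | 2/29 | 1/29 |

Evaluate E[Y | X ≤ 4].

61/21

P(X ≤ 4) = 21/29.
Σ Y·P over the event = 2·(5/29) + 3·(5/29) + 4·(3/29) + 2·(2/29) + 3·(4/29) + 4·(2/29) = 61/29.
E[Y | X ≤ 4] = (61/29) / (21/29) = 61/21.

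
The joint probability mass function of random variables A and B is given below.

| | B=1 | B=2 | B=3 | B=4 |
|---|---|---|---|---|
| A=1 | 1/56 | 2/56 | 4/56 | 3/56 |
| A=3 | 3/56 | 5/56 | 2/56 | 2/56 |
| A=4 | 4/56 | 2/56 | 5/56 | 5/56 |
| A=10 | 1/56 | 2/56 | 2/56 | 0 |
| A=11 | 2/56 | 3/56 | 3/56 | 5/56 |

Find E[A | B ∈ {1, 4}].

71/13

P(B ∈ {1, 4}) = 13/28.
Summing A·P(A=x,B=y) over the conditioning event gives 71/28.
E[A | B ∈ {1, 4}] = (71/28) / (13/28) = 71/13.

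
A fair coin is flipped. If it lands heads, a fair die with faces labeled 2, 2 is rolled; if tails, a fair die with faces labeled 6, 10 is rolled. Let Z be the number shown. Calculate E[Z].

5

E[Z | heads] = (2+2)/2 = 2.
E[Z | tails] = (6+10)/2 = 8.
By the law of total expectation,
E[Z] = (1/2)·(2) + (1/2)·(8) = 5.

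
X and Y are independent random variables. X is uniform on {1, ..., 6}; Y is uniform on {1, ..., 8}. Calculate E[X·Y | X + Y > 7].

P(X + Y > 7) = 9/16.
Summing XY·P(x,y) over outcomes with X + Y > 7 gives 105/8.
E[X·Y | X + Y > 7] = (105/8) / (9/16) = 70/3.

70/3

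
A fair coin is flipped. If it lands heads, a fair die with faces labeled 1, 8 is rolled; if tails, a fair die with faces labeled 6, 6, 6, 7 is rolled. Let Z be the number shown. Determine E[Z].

43/8

E[Z | heads] = (1+8)/2 = 9/2.
E[Z | tails] = (6+6+6+7)/4 = 25/4.
By the law of total expectation,
E[Z] = (1/2)·(9/2) + (1/2)·(25/4) = 43/8.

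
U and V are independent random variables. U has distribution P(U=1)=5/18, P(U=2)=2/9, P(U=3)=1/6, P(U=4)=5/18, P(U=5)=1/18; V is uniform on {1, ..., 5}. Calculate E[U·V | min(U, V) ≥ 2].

P(min(U, V) ≥ 2) = 26/45.
Summing UV·P(x,y) over outcomes with min(U, V) ≥ 2 gives 98/15.
E[U·V | min(U, V) ≥ 2] = (98/15) / (26/45) = 147/13.

147/13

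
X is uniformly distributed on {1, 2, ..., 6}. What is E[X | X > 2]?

9/2

Given X > 2, X is equally likely to be any of {3, 4, 5, 6}.
E[X | X > 2] = (3 + 4 + 5 + 6) / 4 = 9/2.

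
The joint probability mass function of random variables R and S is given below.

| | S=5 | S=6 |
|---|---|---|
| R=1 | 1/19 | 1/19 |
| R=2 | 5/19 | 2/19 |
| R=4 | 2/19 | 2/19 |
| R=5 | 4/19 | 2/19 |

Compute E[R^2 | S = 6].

13

P(S = 6) = 7/19.
Σ R^2·P over the event = 1·(1/19) + 4·(2/19) + 16·(2/19) + 25·(2/19) = 91/19.
E[R^2 | S = 6] = (91/19) / (7/19) = 13.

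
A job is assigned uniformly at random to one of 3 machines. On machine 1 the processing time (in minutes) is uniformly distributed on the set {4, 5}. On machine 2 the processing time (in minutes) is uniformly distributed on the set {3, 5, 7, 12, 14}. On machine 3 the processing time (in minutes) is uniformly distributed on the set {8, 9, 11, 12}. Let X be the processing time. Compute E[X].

E[X | machine 1] = (4+5)/2 = 9/2.
E[X | machine 2] = (3+5+7+12+14)/5 = 41/5.
E[X | machine 3] = (8+9+11+12)/4 = 10.
By the law of total expectation,
E[X] = (1/3)·(9/2) + (1/3)·(41/5) + (1/3)·(10) = 227/30.

227/30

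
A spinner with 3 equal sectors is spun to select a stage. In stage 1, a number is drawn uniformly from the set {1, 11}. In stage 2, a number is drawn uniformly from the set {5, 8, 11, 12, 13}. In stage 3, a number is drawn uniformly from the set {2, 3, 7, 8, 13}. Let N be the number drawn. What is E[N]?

E[N | stage 1] = (1+11)/2 = 6.
E[N | stage 2] = (5+8+11+12+13)/5 = 49/5.
E[N | stage 3] = (2+3+7+8+13)/5 = 33/5.
E[N] = (1/3)·(6) + (1/3)·(49/5) + (1/3)·(33/5) = 112/15.

112/15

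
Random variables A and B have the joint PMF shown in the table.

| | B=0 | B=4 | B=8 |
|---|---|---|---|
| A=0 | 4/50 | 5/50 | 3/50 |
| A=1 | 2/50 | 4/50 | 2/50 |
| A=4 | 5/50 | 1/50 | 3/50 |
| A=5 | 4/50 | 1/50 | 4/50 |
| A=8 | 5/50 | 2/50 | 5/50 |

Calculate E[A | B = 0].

P(B = 0) = 2/5.
Σ A·P over the event = 0·(4/50) + 1·(2/50) + 4·(5/50) + 5·(4/50) + 8·(5/50) = 41/25.
E[A | B = 0] = (41/25) / (2/5) = 41/10.

41/10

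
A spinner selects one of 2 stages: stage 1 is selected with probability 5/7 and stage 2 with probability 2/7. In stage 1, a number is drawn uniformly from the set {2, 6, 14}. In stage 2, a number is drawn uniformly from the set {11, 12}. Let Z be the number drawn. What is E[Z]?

179/21

E[Z | stage 1] = (2+6+14)/3 = 22/3.
E[Z | stage 2] = (11+12)/2 = 23/2.
E[Z] = (5/7)·(22/3) + (2/7)·(23/2) = 179/21.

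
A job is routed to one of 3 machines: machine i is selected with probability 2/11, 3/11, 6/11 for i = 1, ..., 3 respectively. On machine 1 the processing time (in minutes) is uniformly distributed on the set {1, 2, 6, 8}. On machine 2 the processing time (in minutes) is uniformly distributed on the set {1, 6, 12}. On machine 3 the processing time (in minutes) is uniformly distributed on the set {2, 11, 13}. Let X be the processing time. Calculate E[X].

E[X | machine 1] = (1+2+6+8)/4 = 17/4.
E[X | machine 2] = (1+6+12)/3 = 19/3.
E[X | machine 3] = (2+11+13)/3 = 26/3.
E[X] = (2/11)·(17/4) + (3/11)·(19/3) + (6/11)·(26/3) = 159/22.

159/22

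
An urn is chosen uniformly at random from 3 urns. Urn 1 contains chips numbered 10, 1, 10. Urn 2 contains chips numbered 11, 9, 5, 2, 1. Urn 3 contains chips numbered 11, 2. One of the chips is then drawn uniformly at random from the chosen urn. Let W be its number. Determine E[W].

E[W | urn 1] = (10+1+10)/3 = 7.
E[W | urn 2] = (11+9+5+2+1)/5 = 28/5.
E[W | urn 3] = (11+2)/2 = 13/2.
By the law of total expectation,
E[W] = (1/3)·(7) + (1/3)·(28/5) + (1/3)·(13/2) = 191/30.

191/30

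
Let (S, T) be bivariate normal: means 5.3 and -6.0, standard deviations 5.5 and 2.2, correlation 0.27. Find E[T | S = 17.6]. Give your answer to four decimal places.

For a bivariate normal, E[T | S=x] = μ_T + ρ·(σ_T/σ_S)·(x − μ_S).
E[T | S=17.6] = -6.0 + (0.27)·(2.2/5.5)·(17.6 − (5.3)) = -6.0 + (0.108)·(12.3) = -4.6716.

-4.6716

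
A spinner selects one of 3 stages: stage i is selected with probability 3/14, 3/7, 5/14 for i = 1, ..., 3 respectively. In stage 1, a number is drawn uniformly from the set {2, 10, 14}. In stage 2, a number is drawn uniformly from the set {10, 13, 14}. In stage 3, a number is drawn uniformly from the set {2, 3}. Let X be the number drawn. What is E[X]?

E[X | stage 1] = (2+10+14)/3 = 26/3.
E[X | stage 2] = (10+13+14)/3 = 37/3.
E[X | stage 3] = (2+3)/2 = 5/2.
E[X] = (3/14)·(26/3) + (3/7)·(37/3) + (5/14)·(5/2) = 225/28.

225/28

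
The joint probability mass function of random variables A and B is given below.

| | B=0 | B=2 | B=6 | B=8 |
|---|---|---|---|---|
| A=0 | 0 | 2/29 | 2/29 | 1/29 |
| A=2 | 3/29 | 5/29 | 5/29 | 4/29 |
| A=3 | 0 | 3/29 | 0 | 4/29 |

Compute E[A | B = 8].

20/9

P(B = 8) = 9/29.
Summing A·P(A=x,B=y) over the conditioning event gives 20/29.
E[A | B = 8] = (20/29) / (9/29) = 20/9.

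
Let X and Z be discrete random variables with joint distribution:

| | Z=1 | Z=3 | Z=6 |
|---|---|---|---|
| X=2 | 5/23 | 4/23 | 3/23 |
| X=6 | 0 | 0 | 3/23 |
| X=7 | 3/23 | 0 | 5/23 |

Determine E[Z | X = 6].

6

P(X = 6) = 3/23.
Σ Z·P over the event = 6·(3/23) = 18/23.
E[Z | X = 6] = (18/23) / (3/23) = 6.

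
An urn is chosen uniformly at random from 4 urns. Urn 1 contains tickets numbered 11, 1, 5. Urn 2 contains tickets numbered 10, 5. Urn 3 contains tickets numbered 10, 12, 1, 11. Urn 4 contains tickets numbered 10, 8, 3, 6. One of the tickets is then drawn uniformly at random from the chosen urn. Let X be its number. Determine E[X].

E[X | urn 1] = (11+1+5)/3 = 17/3.
E[X | urn 2] = (10+5)/2 = 15/2.
E[X | urn 3] = (10+12+1+11)/4 = 17/2.
E[X | urn 4] = (10+8+3+6)/4 = 27/4.
By the law of total expectation,
E[X] = (1/4)·(17/3) + (1/4)·(15/2) + (1/4)·(17/2) + (1/4)·(27/4) = 341/48.

341/48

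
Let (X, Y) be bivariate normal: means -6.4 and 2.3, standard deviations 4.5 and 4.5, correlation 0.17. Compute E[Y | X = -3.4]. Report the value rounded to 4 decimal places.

2.8100

The regression of Y on X has slope ρ·σ_Y/σ_X and passes through (μ_X, μ_Y).
E[Y | X=-3.4] = 2.3 + (0.17)·(4.5/4.5)·(-3.4 − (-6.4)) = 2.3 + (0.17)·(3) = 2.8100.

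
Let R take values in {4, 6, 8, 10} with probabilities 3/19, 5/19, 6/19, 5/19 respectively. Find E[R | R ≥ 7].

98/11

P(R ≥ 7) = 11/19.
Σ over the event: 8·6/19 + 10·5/19 = 98/19.
E[R | R ≥ 7] = (98/19) / (11/19) = 98/11.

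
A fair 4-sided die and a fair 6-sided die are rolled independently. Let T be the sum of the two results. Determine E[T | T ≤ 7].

P(T ≤ 7) = 3/4.
Σ over the event: 2·1/24 + 3·1/12 + 4·1/8 + 5·1/6 + 6·1/6 + 7·1/6 = 23/6.
E[T | T ≤ 7] = (23/6) / (3/4) = 46/9.

46/9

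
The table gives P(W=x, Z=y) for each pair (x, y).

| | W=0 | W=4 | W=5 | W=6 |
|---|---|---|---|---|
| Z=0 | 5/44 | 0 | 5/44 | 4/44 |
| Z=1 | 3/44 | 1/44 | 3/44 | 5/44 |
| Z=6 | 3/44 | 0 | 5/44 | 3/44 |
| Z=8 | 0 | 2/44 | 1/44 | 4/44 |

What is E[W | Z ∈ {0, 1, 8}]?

P(Z ∈ {0, 1, 8}) = 3/4.
Summing W·P(W=x,Z=y) over the conditioning event gives 135/44.
E[W | Z ∈ {0, 1, 8}] = (135/44) / (3/4) = 45/11.

45/11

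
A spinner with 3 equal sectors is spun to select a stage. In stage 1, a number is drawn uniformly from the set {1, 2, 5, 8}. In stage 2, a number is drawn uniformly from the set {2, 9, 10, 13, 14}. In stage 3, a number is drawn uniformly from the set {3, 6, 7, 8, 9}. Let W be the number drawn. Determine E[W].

101/15

E[W | stage 1] = (1+2+5+8)/4 = 4.
E[W | stage 2] = (2+9+10+13+14)/5 = 48/5.
E[W | stage 3] = (3+6+7+8+9)/5 = 33/5.
E[W] = (1/3)·(4) + (1/3)·(48/5) + (1/3)·(33/5) = 101/15.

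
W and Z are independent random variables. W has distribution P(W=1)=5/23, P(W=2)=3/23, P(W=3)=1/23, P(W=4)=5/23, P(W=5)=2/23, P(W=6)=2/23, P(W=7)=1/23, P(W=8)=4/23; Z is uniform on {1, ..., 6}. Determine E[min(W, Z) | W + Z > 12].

P(W + Z > 12) = 3/46.
Summing min(W,Z)·P(x,y) over outcomes with W + Z > 12 gives 25/69.
E[min(W, Z) | W + Z > 12] = (25/69) / (3/46) = 50/9.

50/9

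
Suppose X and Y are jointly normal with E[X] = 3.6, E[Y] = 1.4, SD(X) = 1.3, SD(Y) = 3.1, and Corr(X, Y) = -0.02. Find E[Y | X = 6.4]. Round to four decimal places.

E[Y | X=x] = μ_Y + ρ(σ_Y/σ_X)(x − μ_X) for jointly normal variables.
E[Y | X=6.4] = 1.4 + (-0.02)·(3.1/1.3)·(6.4 − (3.6)) = 1.4 + (-0.047692)·(2.8) = 1.2665.

1.2665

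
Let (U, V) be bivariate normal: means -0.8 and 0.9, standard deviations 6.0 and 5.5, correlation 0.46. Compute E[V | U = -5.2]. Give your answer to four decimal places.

-0.9553

The regression of V on U has slope ρ·σ_V/σ_U and passes through (μ_U, μ_V).
E[V | U=-5.2] = 0.9 + (0.46)·(5.5/6.0)·(-5.2 − (-0.8)) = 0.9 + (0.42167)·(-4.4) = -0.9553.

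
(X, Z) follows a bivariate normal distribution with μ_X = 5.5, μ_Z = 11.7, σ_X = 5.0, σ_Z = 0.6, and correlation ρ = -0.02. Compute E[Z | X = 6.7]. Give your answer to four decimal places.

11.6971

E[Z | X=x] = μ_Z + ρ(σ_Z/σ_X)(x − μ_X) for jointly normal variables.
E[Z | X=6.7] = 11.7 + (-0.02)·(0.6/5.0)·(6.7 − (5.5)) = 11.7 + (-0.0024)·(1.2) = 11.6971.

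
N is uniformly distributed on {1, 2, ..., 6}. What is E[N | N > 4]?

Given N > 4, N is equally likely to be any of {5, 6}.
E[N | N > 4] = (5 + 6) / 2 = 11/2.

11/2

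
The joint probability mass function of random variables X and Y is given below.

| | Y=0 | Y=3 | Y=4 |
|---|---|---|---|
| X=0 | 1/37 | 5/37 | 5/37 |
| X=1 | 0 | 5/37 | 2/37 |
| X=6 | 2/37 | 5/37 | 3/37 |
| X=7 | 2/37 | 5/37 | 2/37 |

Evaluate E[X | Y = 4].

17/6

P(Y = 4) = 12/37.
Σ X·P over the event = 0·(5/37) + 1·(2/37) + 6·(3/37) + 7·(2/37) = 34/37.
E[X | Y = 4] = (34/37) / (12/37) = 17/6.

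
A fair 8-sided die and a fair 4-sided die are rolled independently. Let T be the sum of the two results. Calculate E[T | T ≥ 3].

222/31

P(T ≥ 3) = 31/32.
E[T | T ≥ 3] = (111/16) / (31/32) = 222/31.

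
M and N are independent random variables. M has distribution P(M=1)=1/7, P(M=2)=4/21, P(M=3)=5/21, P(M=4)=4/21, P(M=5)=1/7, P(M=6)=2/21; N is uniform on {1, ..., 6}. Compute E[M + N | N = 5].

P(N = 5) = 1/6.
Summing (M+N)·P(x,y) over outcomes with N = 5 gives 29/21.
E[M + N | N = 5] = (29/21) / (1/6) = 58/7.

58/7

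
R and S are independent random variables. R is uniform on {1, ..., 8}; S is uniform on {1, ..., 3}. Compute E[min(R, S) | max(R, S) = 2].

4/3

Outcomes with max(R, S) = 2: (1,2), (2,1), (2,2), each with probability 1/24.
E[min(R, S) | max(R, S) = 2] = (1 + 1 + 2) / 3 = 4/3.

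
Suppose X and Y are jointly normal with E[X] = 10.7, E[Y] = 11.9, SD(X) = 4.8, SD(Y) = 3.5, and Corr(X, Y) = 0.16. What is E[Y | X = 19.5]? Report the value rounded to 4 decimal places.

For a bivariate normal, E[Y | X=x] = μ_Y + ρ·(σ_Y/σ_X)·(x − μ_X).
E[Y | X=19.5] = 11.9 + (0.16)·(3.5/4.8)·(19.5 − (10.7)) = 11.9 + (0.11667)·(8.8) = 12.9267.

12.9267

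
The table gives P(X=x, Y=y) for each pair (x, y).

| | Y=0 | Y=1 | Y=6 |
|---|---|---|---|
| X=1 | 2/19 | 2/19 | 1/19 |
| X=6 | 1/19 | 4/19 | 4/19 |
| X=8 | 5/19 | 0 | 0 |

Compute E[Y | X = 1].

P(X = 1) = 5/19.
Σ Y·P over the event = 0·(2/19) + 1·(2/19) + 6·(1/19) = 8/19.
E[Y | X = 1] = (8/19) / (5/19) = 8/5.

8/5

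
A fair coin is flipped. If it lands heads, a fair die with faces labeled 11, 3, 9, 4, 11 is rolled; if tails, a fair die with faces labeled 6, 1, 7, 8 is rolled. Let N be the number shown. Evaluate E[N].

131/20

E[N | heads] = (11+3+9+4+11)/5 = 38/5.
E[N | tails] = (6+1+7+8)/4 = 11/2.
E[N] = (1/2)·(38/5) + (1/2)·(11/2) = 131/20.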